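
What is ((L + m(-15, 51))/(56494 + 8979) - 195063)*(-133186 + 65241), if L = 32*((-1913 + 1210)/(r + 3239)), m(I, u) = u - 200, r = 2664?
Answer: 5122328556517965300/386487119 ≈ 1.3254e+10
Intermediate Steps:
m(I, u) = -200 + u
L = -22496/5903 (L = 32*((-1913 + 1210)/(2664 + 3239)) = 32*(-703/5903) = -22496/5903 ≈ -3.8109)
((L + m(-15, 51))/(56494 + 8979) - 195063)*(-133186 + 65241) = ((-22496/5903 + (-200 + 51))/(56494 + 8979) - 195063)*(-133186 + 65241) = ((-22496/5903 - 149)/65473 - 195063)*(-67945) = (-902043/5903*1/65473 - 195063)*(-67945) = (-902043/386487119 - 195063)*(-67945) = -75389337795540/386487119*(-67945) = 5122328556517965300/386487119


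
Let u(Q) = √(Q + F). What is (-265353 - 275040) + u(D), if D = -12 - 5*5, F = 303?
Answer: -540393 + √266 ≈ -5.4038e+5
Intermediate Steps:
D = -37 (D = -12 - 25 = -37)
u(Q) = √(303 + Q) (u(Q) = √(Q + 303) = √(303 + Q))
(-265353 - 275040) + u(D) = (-265353 - 275040) + √(303 - 37) = -540393 + √266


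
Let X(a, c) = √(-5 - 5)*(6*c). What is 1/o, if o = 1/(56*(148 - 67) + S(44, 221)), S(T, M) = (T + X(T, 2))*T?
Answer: 6472 + 528*I*√10 ≈ 6472.0 + 1669.7*I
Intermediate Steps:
X(a, c) = 6*I*c*√10 (X(a, c) = √(-10)*(6*c) = (I*√10)*(6*c) = 6*I*c*√10)
S(T, M) = T*(T + 12*I*√10) (S(T, M) = (T + 6*I*2*√10)*T = (T + 12*I*√10)*T = T*(T + 12*I*√10))
o = 1/(6472 + 528*I*√10) (o = 1/(56*(148 - 67) + 44*(44 + 12*I*√10)) = 1/(56*81 + (1936 + 528*I*√10)) = 1/(4536 + (1936 + 528*I*√10)) = 1/(6472 + 528*I*√10) ≈ 0.00014487 - 3.7374e-5*I)
1/o = 1/(809/5584328 - 33*I*√10/2792164)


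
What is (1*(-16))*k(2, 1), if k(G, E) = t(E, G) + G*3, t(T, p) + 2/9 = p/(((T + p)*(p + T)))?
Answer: -96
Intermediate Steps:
t(T, p) = -2/9 + p/(T + p)**2 (t(T, p) = -2/9 + p/(((T + p)*(p + T))) = -2/9 + p/(((T + p)*(T + p))) = -2/9 + p/((T + p)**2) = -2/9 + p/(T + p)**2)
k(G, E) = -2/9 + 3*G + G/(E + G)**2 (k(G, E) = (-2/9 + G/(E + G)**2) + G*3 = (-2/9 + G/(E + G)**2) + 3*G = -2/9 + 3*G + G/(E + G)**2)
(1*(-16))*k(2, 1) = (1*(-16))*(-2/9 + 3*2 + 2/(1 + 2)**2) = -16*(-2/9 + 6 + 2/3**2) = -16*(-2/9 + 6 + 2*(1/9)) = -16*(-2/9 + 6 + 2/9) = -16*6 = -96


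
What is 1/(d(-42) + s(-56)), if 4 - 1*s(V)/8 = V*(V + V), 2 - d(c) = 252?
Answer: -1/50394 ≈ -1.9844e-5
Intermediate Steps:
d(c) = -250 (d(c) = 2 - 1*252 = 2 - 252 = -250)
s(V) = 32 - 16*V² (s(V) = 32 - 8*V*(V + V) = 32 - 8*V*2*V = 32 - 16*V²)
1/(d(-42) + s(-56)) = 1/(-250 + (32 - 16*(-56)²)) = 1/(-250 + (32 - 16*3136)) = 1/(-250 + (32 - 50176)) = 1/(-250 - 50144) = 1/(-50394) = -1/50394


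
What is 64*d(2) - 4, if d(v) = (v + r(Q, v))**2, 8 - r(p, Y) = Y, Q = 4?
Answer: 4092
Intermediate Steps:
r(p, Y) = 8 - Y
d(v) = 64 (d(v) = (v + (8 - v))**2 = 8**2 = 64)
64*d(2) - 4 = 64*64 - 4 = 4096 - 4 = 4092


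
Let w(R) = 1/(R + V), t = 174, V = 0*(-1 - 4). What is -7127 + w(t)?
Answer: -1240097/174 ≈ -7127.0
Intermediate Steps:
V = 0 (V = 0*(-5) = 0)
w(R) = 1/R (w(R) = 1/(R + 0) = 1/R)
-7127 + w(t) = -7127 + 1/174 = -1240097/174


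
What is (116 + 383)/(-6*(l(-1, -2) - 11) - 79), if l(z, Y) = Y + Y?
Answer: 499/11 ≈ 45.364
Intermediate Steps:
l(z, Y) = 2*Y
(116 + 383)/(-6*(l(-1, -2) - 11) - 79) = (116 + 383)/(-6*(2*(-2) - 11) - 79) = 499/(-6*(-4 - 11) - 79) = 499/(-6*(-15) - 79) = 499/(90 - 79) = 499/11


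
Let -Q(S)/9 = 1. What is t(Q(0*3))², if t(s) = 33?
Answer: 1089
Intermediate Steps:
Q(S) = -9 (Q(S) = -9*1 = -9)
t(Q(0*3))² = 33² = 1089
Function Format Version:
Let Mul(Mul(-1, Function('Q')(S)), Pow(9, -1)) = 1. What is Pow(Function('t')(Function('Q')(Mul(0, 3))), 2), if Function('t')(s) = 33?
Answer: 1089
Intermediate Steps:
Function('Q')(S) = -9 (Function('Q')(S) = Mul(-9, 1) = -9)
Pow(Function('t')(Function('Q')(Mul(0, 3))), 2) = Pow(33, 2) = 1089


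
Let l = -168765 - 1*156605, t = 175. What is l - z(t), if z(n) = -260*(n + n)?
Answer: -234370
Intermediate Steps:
l = -325370 (l = -168765 - 156605 = -325370)
z(n) = -520*n
l - z(t) = -325370 - (-520)*175 = -325370 - 1*(-91000) = -325370 + 91000 = -234370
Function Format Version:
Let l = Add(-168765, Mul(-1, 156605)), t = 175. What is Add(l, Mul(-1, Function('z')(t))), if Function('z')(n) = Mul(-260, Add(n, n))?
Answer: -234370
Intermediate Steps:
l = -325370 (l = Add(-168765, -156605) = -325370)
Function('z')(n) = Mul(-520, n) (Function('z')(n) = Mul(-260, Mul(2, n)) = Mul(-520, n))
Add(l, Mul(-1, Function('z')(t))) = Add(-325370, Mul(-1, Mul(-520, 175))) = Add(-325370, Mul(-1, -91000)) = Add(-325370, 91000) = -234370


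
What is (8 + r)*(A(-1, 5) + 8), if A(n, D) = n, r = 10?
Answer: 126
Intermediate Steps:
(8 + r)*(A(-1, 5) + 8) = (8 + 10)*(-1 + 8) = 18*7 = 126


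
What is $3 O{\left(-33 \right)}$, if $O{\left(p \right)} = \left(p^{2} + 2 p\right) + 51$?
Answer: $3222$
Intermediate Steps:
$O{\left(p \right)} = 51 + p^{2} + 2 p$
$3 O{\left(-33 \right)} = 3 \left(51 + \left(-33\right)^{2} + 2 \left(-33\right)\right) = 3 \left(51 + 1089 - 66\right) = 3 \cdot 1074 = 3222$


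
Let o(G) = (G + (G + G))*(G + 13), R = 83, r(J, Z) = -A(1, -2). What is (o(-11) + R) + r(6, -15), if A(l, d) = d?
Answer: 19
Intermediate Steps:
r(J, Z) = 2 (r(J, Z) = -1*(-2) = 2)
o(G) = 3*G*(13 + G) (o(G) = (G + 2*G)*(13 + G) = (3*G)*(13 + G) = 3*G*(13 + G))
(o(-11) + R) + r(6, -15) = (3*(-11)*(13 - 11) + 83) + 2 = (3*(-11)*2 + 83) + 2 = (-66 + 83) + 2 = 17 + 2 = 19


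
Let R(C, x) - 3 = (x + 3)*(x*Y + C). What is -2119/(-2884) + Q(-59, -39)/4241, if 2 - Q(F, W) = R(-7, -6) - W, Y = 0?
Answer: 8810755/12231044 ≈ 0.72036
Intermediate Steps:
R(C, x) = 3 + C*(3 + x) (R(C, x) = 3 + (x + 3)*(x*0 + C) = 3 + (3 + x)*(0 + C) = 3 + (3 + x)*C = 3 + C*(3 + x))
Q(F, W) = -22 + W (Q(F, W) = 2 - ((3 + 3*(-7) - 7*(-6)) - W) = 2 - ((3 - 21 + 42) - W) = 2 - (24 - W) = 2 + (-24 + W) = -22 + W)
-2119/(-2884) + Q(-59, -39)/4241 = -2119/(-2884) + (-22 - 39)/4241 = -2119*(-1/2884) - 61*1/4241 = 2119/2884 - 61/4241 = 8810755/12231044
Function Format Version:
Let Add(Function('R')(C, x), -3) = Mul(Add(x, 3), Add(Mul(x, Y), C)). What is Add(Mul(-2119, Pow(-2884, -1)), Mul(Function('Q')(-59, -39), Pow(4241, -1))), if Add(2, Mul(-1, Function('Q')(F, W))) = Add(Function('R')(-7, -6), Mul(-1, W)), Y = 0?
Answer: Rational(8810755, 12231044) ≈ 0.72036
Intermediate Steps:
Function('R')(C, x) = Add(3, Mul(C, Add(3, x))) (Function('R')(C, x) = Add(3, Mul(Add(x, 3), Add(Mul(x, 0), C))) = Add(3, Mul(Add(3, x), Add(0, C))) = Add(3, Mul(Add(3, x), C)) = Add(3, Mul(C, Add(3, x))))
Function('Q')(F, W) = Add(-22, W) (Function('Q')(F, W) = Add(2, Mul(-1, Add(Add(3, Mul(3, -7), Mul(-7, -6)), Mul(-1, W)))) = Add(2, Mul(-1, Add(Add(3, -21, 42), Mul(-1, W)))) = Add(2, Mul(-1, Add(24, Mul(-1, W)))) = Add(2, Add(-24, W)) = Add(-22, W))
Add(Mul(-2119, Pow(-2884, -1)), Mul(Function('Q')(-59, -39), Pow(4241, -1))) = Add(Mul(-2119, Pow(-2884, -1)), Mul(Add(-22, -39), Pow(4241, -1))) = Add(Mul(-2119, Rational(-1, 2884)), Mul(-61, Rational(1, 4241))) = Add(Rational(2119, 2884), Rational(-61, 4241)) = Rational(8810755, 12231044)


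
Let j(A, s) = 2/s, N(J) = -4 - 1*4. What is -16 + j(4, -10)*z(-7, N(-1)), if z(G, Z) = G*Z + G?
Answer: -129/5 ≈ -25.800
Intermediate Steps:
N(J) = -8 (N(J) = -4 - 4 = -8)
z(G, Z) = G + G*Z
-16 + j(4, -10)*z(-7, N(-1)) = -16 + (2/(-10))*(-7*(1 - 8)) = -16 + (2*(-⅒))*(-7*(-7)) = -16 - ⅕*49 = -16 - 49/5 = -129/5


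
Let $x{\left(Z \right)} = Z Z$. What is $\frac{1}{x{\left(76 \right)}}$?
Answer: $\frac{1}{5776} \approx 0.00017313$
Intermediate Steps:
$x{\left(Z \right)} = Z^{2}$
$\frac{1}{x{\left(76 \right)}} = \frac{1}{76^{2}} = \frac{1}{5776}$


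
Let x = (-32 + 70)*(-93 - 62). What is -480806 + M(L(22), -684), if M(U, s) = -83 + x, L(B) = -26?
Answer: -486779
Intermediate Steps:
x = -5890 (x = 38*(-155) = -5890)
M(U, s) = -5973 (M(U, s) = -83 - 5890 = -5973)
-480806 + M(L(22), -684) = -480806 - 5973 = -486779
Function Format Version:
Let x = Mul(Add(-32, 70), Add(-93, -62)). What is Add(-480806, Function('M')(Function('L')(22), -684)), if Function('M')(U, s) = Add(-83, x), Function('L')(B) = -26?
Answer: -486779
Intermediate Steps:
x = -5890 (x = Mul(38, -155) = -5890)
Function('M')(U, s) = -5973 (Function('M')(U, s) = Add(-83, -5890) = -5973)
Add(-480806, Function('M')(Function('L')(22), -684)) = Add(-480806, -5973) = -486779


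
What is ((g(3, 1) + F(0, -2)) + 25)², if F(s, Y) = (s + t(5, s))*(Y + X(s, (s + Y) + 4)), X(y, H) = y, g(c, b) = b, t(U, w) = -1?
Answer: 784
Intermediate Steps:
F(s, Y) = (-1 + s)*(Y + s) (F(s, Y) = (s - 1)*(Y + s) = (-1 + s)*(Y + s))
((g(3, 1) + F(0, -2)) + 25)² = ((1 + (0² - 1*(-2) - 1*0 - 2*0)) + 25)² = ((1 + (0 + 2 + 0 + 0)) + 25)² = ((1 + 2) + 25)² = (3 + 25)² = 28² = 784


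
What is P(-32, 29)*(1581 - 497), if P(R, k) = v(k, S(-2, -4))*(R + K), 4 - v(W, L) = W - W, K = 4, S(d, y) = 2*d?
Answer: -121408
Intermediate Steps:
v(W, L) = 4 (v(W, L) = 4 - (W - W) = 4 - 1*0 = 4 + 0 = 4)
P(R, k) = 16 + 4*R (P(R, k) = 4*(R + 4) = 4*(4 + R) = 16 + 4*R)
P(-32, 29)*(1581 - 497) = (16 + 4*(-32))*(1581 - 497) = (16 - 128)*1084 = -112*1084 = -121408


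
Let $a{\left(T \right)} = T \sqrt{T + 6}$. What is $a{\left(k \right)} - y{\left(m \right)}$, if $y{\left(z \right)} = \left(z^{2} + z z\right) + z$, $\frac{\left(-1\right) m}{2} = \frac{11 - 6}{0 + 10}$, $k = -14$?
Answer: $-1 - 28 i \sqrt{2} \approx -1.0 - 39.598 i$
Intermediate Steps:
$m = -1$ ($m = - 2 \frac{11 - 6}{0 + 10} = - 2 \cdot \frac{5}{10} = - 2 \cdot 5 \cdot \frac{1}{10} = \left(-2\right) \frac{1}{2} = -1$)
$y{\left(z \right)} = z + 2 z^{2}$ ($y{\left(z \right)} = \left(z^{2} + z^{2}\right) + z = 2 z^{2} + z = z + 2 z^{2}$)
$a{\left(T \right)} = T \sqrt{6 + T}$
$a{\left(k \right)} - y{\left(m \right)} = - 14 \sqrt{6 - 14} - - (1 + 2 \left(-1\right)) = - 14 \sqrt{-8} - - (1 - 2) = - 14 \cdot 2 i \sqrt{2} - \left(-1\right) \left(-1\right) = - 28 i \sqrt{2} - 1 = -1 - 28 i \sqrt{2}$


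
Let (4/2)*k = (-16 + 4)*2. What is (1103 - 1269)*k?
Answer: 1992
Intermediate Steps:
k = -12 (k = ((-16 + 4)*2)/2 = (-12*2)/2 = (1/2)*(-24) = -12)
(1103 - 1269)*k = (1103 - 1269)*(-12) = -166*(-12) = 1992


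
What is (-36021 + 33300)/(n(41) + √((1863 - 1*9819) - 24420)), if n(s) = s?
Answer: -111561/34057 + 5442*I*√8094/34057 ≈ -3.2757 + 14.376*I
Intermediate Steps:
(-36021 + 33300)/(n(41) + √((1863 - 1*9819) - 24420)) = (-36021 + 33300)/(41 + √((1863 - 1*9819) - 24420)) = -2721/(41 + √((1863 - 9819) - 24420)) = -2721/(41 + √(-7956 - 24420)) = -2721/(41 + √(-32376)) = -2721/(41 + 2*I*√8094)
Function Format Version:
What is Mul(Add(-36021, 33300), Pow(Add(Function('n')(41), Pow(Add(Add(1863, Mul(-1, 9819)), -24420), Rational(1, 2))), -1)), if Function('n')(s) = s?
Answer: Add(Rational(-111561, 34057), Mul(Rational(5442, 34057), I, Pow(8094, Rational(1, 2)))) ≈ Add(-3.2757, Mul(14.376, I))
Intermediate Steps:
Mul(Add(-36021, 33300), Pow(Add(Function('n')(41), Pow(Add(Add(1863, Mul(-1, 9819)), -24420), Rational(1, 2))), -1)) = Mul(Add(-36021, 33300), Pow(Add(41, Pow(Add(Add(1863, Mul(-1, 9819)), -24420), Rational(1, 2))), -1)) = Mul(-2721, Pow(Add(41, Pow(Add(Add(1863, -9819), -24420), Rational(1, 2))), -1)) = Mul(-2721, Pow(Add(41, Pow(Add(-7956, -24420), Rational(1, 2))), -1)) = Mul(-2721, Pow(Add(41, Pow(-32376, Rational(1, 2))), -1)) = Mul(-2721, Pow(Add(41, Mul(2, I, Pow(8094, Rational(1, 2)))), -1))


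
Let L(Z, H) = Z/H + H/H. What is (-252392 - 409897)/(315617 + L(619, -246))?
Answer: -162923094/77641409 ≈ -2.0984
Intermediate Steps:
L(Z, H) = 1 + Z/H (L(Z, H) = Z/H + 1 = 1 + Z/H)
(-252392 - 409897)/(315617 + L(619, -246)) = (-252392 - 409897)/(315617 + (-246 + 619)/(-246)) = -662289/(315617 - 1/246*373) = -662289/(315617 - 373/246) = -662289/77641409/246 = -662289*246/77641409 = -162923094/77641409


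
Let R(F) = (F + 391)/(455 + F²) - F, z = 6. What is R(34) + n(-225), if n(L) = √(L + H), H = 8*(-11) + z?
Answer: -54349/1611 + I*√307 ≈ -33.736 + 17.521*I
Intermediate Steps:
H = -82 (H = 8*(-11) + 6 = -88 + 6 = -82)
n(L) = √(-82 + L) (n(L) = √(L - 82) = √(-82 + L))
R(F) = -F + (391 + F)/(455 + F²) (R(F) = (391 + F)/(455 + F²) - F = -F + (391 + F)/(455 + F²))
R(34) + n(-225) = (391 - 1*34³ - 454*34)/(455 + 34²) + √(-82 - 225) = (391 - 1*39304 - 15436)/(455 + 1156) + √(-307) = (391 - 39304 - 15436)/1611 + I*√307 = (1/1611)*(-54349) + I*√307 = -54349/1611 + I*√307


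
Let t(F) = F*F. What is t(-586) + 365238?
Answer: 708634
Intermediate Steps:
t(F) = F²
t(-586) + 365238 = (-586)² + 365238 = 343396 + 365238 = 708634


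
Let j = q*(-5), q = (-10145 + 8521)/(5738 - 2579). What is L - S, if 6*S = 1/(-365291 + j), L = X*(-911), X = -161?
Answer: 338500871241011/2307892298 ≈ 1.4667e+5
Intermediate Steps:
q = -1624/3159 ≈ -0.51409
j = 8120/3159 (j = -1624/3159*(-5) = 8120/3159 ≈ 2.5704)
L = 146671 (L = -161*(-911) = 146671)
S = -1053/2307892298 (S = 1/(6*(-365291 + 8120/3159)) = 1/(6*(-1153946149/3159)) = (⅙)*(-3159/1153946149) = -1053/2307892298 ≈ -4.5626e-7)
L - S = 146671 - 1*(-1053/2307892298) = 146671 + 1053/2307892298 = 338500871241011/2307892298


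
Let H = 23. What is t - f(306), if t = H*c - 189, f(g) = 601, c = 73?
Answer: 889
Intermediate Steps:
t = 1490 (t = 23*73 - 189 = 1679 - 189 = 1490)
t - f(306) = 1490 - 1*601 = 1490 - 601 = 889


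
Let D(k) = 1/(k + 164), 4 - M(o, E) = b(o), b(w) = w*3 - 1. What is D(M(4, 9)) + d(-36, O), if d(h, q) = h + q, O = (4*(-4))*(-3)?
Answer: 1885/157 ≈ 12.006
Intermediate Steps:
O = 48 (O = -16*(-3) = 48)
b(w) = -1 + 3*w (b(w) = 3*w - 1 = -1 + 3*w)
M(o, E) = 5 - 3*o (M(o, E) = 4 - (-1 + 3*o) = 4 + (1 - 3*o) = 5 - 3*o)
D(k) = 1/(164 + k)
D(M(4, 9)) + d(-36, O) = 1/(164 + (5 - 3*4)) + (-36 + 48) = 1/(164 + (5 - 12)) + 12 = 1/(164 - 7) + 12 = 1/157 + 12 = 1885/157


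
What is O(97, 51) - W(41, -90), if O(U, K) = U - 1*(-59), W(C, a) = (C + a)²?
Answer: -2245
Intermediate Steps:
O(U, K) = 59 + U (O(U, K) = U + 59 = 59 + U)
O(97, 51) - W(41, -90) = (59 + 97) - (41 - 90)² = 156 - 1*(-49)² = 156 - 1*2401 = 156 - 2401 = -2245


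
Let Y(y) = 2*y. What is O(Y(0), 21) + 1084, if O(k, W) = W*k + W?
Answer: 1105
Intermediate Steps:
O(k, W) = W + W*k
O(Y(0), 21) + 1084 = 21*(1 + 2*0) + 1084 = 21*(1 + 0) + 1084 = 21*1 + 1084 = 21 + 1084 = 1105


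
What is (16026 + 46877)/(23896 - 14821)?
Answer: 62903/9075 ≈ 6.9315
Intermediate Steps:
(16026 + 46877)/(23896 - 14821) = 62903/9075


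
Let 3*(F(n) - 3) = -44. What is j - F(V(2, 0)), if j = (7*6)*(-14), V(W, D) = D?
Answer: -1729/3 ≈ -576.33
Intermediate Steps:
F(n) = -35/3 (F(n) = 3 + (⅓)*(-44) = 3 - 44/3 = -35/3)
j = -588 (j = 42*(-14) = -588)
j - F(V(2, 0)) = -588 - 1*(-35/3) = -588 + 35/3 = -1729/3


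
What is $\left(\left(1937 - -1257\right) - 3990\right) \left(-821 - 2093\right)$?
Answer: $2319544$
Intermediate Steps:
$\left(\left(1937 - -1257\right) - 3990\right) \left(-821 - 2093\right) = \left(\left(1937 + 1257\right) - 3990\right) \left(-2914\right) = \left(3194 - 3990\right) \left(-2914\right) = \left(-796\right) \left(-2914\right) = 2319544$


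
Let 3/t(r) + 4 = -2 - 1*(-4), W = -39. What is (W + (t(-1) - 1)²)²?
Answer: 17161/16 ≈ 1072.6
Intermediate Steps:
t(r) = -3/2 (t(r) = 3/(-4 + (-2 - 1*(-4))) = 3/(-4 + (-2 + 4)) = 3/(-4 + 2) = 3/(-2) = 3*(-½) = -3/2)
(W + (t(-1) - 1)²)² = (-39 + (-3/2 - 1)²)² = (-39 + (-5/2)²)² = (-39 + 25/4)² = (-131/4)² = 17161/16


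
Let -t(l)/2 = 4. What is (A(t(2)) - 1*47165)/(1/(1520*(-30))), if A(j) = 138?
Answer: 2144431200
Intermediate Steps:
t(l) = -8 (t(l) = -2*4 = -8)
(A(t(2)) - 1*47165)/(1/(1520*(-30))) = (138 - 1*47165)/(1/(1520*(-30))) = (138 - 47165)/(1/(-45600)) = -47027/(-1/45600) = -47027*(-45600) = 2144431200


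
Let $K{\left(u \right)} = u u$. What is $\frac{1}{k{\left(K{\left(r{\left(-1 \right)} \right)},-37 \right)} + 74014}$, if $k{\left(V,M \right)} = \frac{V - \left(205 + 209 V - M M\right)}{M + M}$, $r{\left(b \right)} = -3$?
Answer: $\frac{37}{2738872} \approx 1.3509 \cdot 10^{-5}$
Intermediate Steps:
$K{\left(u \right)} = u^{2}$
$k{\left(V,M \right)} = \frac{-205 + M^{2} - 208 V}{2 M}$ ($k{\left(V,M \right)} = \frac{V - \left(205 - M^{2} + 209 V\right)}{2 M} = \left(V - \left(205 - M^{2} + 209 V\right)\right) \frac{1}{2 M} = \left(-205 + M^{2} - 208 V\right) \frac{1}{2 M} = \frac{-205 + M^{2} - 208 V}{2 M}$)
$\frac{1}{k{\left(K{\left(r{\left(-1 \right)} \right)},-37 \right)} + 74014} = \frac{1}{\frac{-205 + \left(-37\right)^{2} - 208 \left(-3\right)^{2}}{2 \left(-37\right)} + 74014} = \frac{1}{\frac{1}{2} \left(- \frac{1}{37}\right) \left(-205 + 1369 - 1872\right) + 74014} = \frac{1}{\frac{1}{2} \left(- \frac{1}{37}\right) \left(-708\right) + 74014} = \frac{1}{\frac{354}{37} + 74014} = \frac{1}{\frac{2738872}{37}} = \frac{37}{2738872}$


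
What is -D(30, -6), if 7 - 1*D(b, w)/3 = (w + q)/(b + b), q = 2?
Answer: -106/5 ≈ -21.200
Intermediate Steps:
D(b, w) = 21 - 3*(2 + w)/(2*b) (D(b, w) = 21 - 3*(w + 2)/(b + b) = 21 - 3*(2 + w)/(2*b))
-D(30, -6) = -3*(-2 - 1*(-6) + 14*30)/(2*30) = -3*(-2 + 6 + 420)/(2*30) = -3*424/(2*30) = -1*106/5 = -106/5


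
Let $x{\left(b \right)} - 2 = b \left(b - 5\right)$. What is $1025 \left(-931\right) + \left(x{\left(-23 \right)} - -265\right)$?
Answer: $-953364$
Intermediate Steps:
$x{\left(b \right)} = 2 + b \left(-5 + b\right)$ ($x{\left(b \right)} = 2 + b \left(b - 5\right) = 2 + b \left(-5 + b\right)$)
$1025 \left(-931\right) + \left(x{\left(-23 \right)} - -265\right) = 1025 \left(-931\right) + \left(\left(2 + \left(-23\right)^{2} - -115\right) - -265\right) = -954275 + \left(\left(2 + 529 + 115\right) + 265\right) = -954275 + \left(646 + 265\right) = -954275 + 911 = -953364$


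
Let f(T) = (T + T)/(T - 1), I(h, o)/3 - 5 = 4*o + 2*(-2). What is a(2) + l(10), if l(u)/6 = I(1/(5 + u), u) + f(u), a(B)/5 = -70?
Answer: 1204/3 ≈ 401.33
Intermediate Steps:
I(h, o) = 3 + 12*o (I(h, o) = 15 + 3*(4*o + 2*(-2)) = 15 + 3*(4*o - 4) = 15 + 3*(-4 + 4*o) = 15 + (-12 + 12*o) = 3 + 12*o)
f(T) = 2*T/(-1 + T) (f(T) = (2*T)/(-1 + T) = 2*T/(-1 + T))
a(B) = -350 (a(B) = 5*(-70) = -350)
l(u) = 18 + 72*u + 12*u/(-1 + u) (l(u) = 6*((3 + 12*u) + 2*u/(-1 + u)) = 6*(3 + 12*u + 2*u/(-1 + u)) = 18 + 72*u + 12*u/(-1 + u))
a(2) + l(10) = -350 + 6*(-3 - 7*10 + 12*10**2)/(-1 + 10) = -350 + 6*(-3 - 70 + 12*100)/9 = -350 + 6*(1/9)*(-3 - 70 + 1200) = -350 + 6*(1/9)*1127 = -350 + 2254/3 = 1204/3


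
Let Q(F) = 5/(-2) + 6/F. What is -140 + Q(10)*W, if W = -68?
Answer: -54/5 ≈ -10.800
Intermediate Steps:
Q(F) = -5/2 + 6/F (Q(F) = 5*(-1/2) + 6/F = -5/2 + 6/F)
-140 + Q(10)*W = -140 + (-5/2 + 6/10)*(-68) = -140 + (-5/2 + 6*(1/10))*(-68) = -140 + (-5/2 + 3/5)*(-68) = -140 - 19/10*(-68) = -140 + 646/5 = -54/5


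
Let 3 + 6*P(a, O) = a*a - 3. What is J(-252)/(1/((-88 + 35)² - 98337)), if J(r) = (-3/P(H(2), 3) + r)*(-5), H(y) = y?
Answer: -116066520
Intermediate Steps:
P(a, O) = -1 + a²/6 (P(a, O) = -½ + (a*a - 3)/6 = -½ + (a² - 3)/6 = -½ + (-3 + a²)/6 = -½ + (-½ + a²/6) = -1 + a²/6)
J(r) = -45 - 5*r (J(r) = (-3/(-1 + (⅙)*2²) + r)*(-5) = (-3/(-1 + (⅙)*4) + r)*(-5) = (-3/(-1 + ⅔) + r)*(-5) = (-3/(-⅓) + r)*(-5) = (-3*(-3) + r)*(-5) = (9 + r)*(-5) = -45 - 5*r)
J(-252)/(1/((-88 + 35)² - 98337)) = (-45 - 5*(-252))/(1/((-88 + 35)² - 98337)) = (-45 + 1260)/(1/((-53)² - 98337)) = 1215/(1/(2809 - 98337)) = 1215/(1/(-95528)) = 1215/(-1/95528) = 1215*(-95528) = -116066520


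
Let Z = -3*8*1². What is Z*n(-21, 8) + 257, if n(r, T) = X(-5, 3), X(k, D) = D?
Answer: 185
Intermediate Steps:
n(r, T) = 3
Z = -24 (Z = -24*1 = -24)
Z*n(-21, 8) + 257 = -24*3 + 257 = -72 + 257 = 185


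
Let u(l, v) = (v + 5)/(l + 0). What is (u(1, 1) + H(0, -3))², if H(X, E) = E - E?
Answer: 36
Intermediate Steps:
H(X, E) = 0
u(l, v) = (5 + v)/l
(u(1, 1) + H(0, -3))² = ((5 + 1)/1 + 0)² = (1*6 + 0)² = (6 + 0)² = 6² = 36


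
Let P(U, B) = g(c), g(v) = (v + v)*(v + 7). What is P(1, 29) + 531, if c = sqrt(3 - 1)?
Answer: 535 + 14*sqrt(2) ≈ 554.80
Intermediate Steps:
c = sqrt(2) ≈ 1.4142
g(v) = 2*v*(7 + v) (g(v) = (2*v)*(7 + v) = 2*v*(7 + v))
P(U, B) = 2*sqrt(2)*(7 + sqrt(2))
P(1, 29) + 531 = (4 + 14*sqrt(2)) + 531 = 535 + 14*sqrt(2)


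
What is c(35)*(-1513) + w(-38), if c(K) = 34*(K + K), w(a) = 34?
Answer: -3600906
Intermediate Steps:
c(K) = 68*K (c(K) = 34*(2*K) = 68*K)
c(35)*(-1513) + w(-38) = (68*35)*(-1513) + 34 = 2380*(-1513) + 34 = -3600940 + 34 = -3600906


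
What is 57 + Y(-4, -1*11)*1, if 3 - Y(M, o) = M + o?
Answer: 75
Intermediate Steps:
Y(M, o) = 3 - M - o (Y(M, o) = 3 - (M + o) = 3 + (-M - o) = 3 - M - o)
57 + Y(-4, -1*11)*1 = 57 + (3 - 1*(-4) - (-1)*11)*1 = 57 + (3 + 4 - 1*(-11))*1 = 57 + (3 + 4 + 11)*1 = 57 + 18*1 = 57 + 18 = 75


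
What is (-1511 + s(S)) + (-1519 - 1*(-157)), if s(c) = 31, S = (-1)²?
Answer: -2842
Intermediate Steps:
S = 1
(-1511 + s(S)) + (-1519 - 1*(-157)) = (-1511 + 31) + (-1519 - 1*(-157)) = -1480 + (-1519 + 157) = -1480 - 1362 = -2842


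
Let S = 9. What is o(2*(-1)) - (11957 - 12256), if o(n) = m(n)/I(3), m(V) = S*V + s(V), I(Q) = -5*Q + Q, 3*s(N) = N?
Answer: 2705/9 ≈ 300.56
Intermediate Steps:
s(N) = N/3
I(Q) = -4*Q
m(V) = 28*V/3 (m(V) = 9*V + V/3 = 28*V/3)
o(n) = -7*n/9 (o(n) = (28*n/3)/((-4*3)) = (28*n/3)/(-12) = (28*n/3)*(-1/12) = -7*n/9)
o(2*(-1)) - (11957 - 12256) = -14*(-1)/9 - (11957 - 12256) = -7/9*(-2) - 1*(-299) = 14/9 + 299 = 2705/9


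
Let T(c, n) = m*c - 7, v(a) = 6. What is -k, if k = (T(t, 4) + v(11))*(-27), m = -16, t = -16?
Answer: 6885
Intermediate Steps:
T(c, n) = -7 - 16*c (T(c, n) = -16*c - 7 = -7 - 16*c)
k = -6885 (k = ((-7 - 16*(-16)) + 6)*(-27) = ((-7 + 256) + 6)*(-27) = (249 + 6)*(-27) = 255*(-27) = -6885)
-k = -1*(-6885) = 6885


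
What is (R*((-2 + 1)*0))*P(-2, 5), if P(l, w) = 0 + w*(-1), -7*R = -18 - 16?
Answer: 0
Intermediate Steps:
R = 34/7 (R = -(-18 - 16)/7 = -1/7*(-34) = 34/7 ≈ 4.8571)
P(l, w) = -w (P(l, w) = 0 - w = -w)
(R*((-2 + 1)*0))*P(-2, 5) = (34*((-2 + 1)*0)/7)*(-1*5) = (34*(-1*0)/7)*(-5) = ((34/7)*0)*(-5) = 0*(-5) = 0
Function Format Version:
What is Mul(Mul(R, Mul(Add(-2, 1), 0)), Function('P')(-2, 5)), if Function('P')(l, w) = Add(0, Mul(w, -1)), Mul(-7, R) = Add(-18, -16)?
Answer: 0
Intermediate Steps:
R = Rational(34, 7) (R = Mul(Rational(-1, 7), Add(-18, -16)) = Mul(Rational(-1, 7), -34) = Rational(34, 7) ≈ 4.8571)
Function('P')(l, w) = Mul(-1, w) (Function('P')(l, w) = Add(0, Mul(-1, w)) = Mul(-1, w))
Mul(Mul(R, Mul(Add(-2, 1), 0)), Function('P')(-2, 5)) = Mul(Mul(Rational(34, 7), Mul(Add(-2, 1), 0)), Mul(-1, 5)) = Mul(Mul(Rational(34, 7), Mul(-1, 0)), -5) = Mul(Mul(Rational(34, 7), 0), -5) = Mul(0, -5) = 0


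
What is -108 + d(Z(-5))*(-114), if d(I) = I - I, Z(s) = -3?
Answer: -108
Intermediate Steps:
d(I) = 0
-108 + d(Z(-5))*(-114) = -108 + 0*(-114) = -108 + 0 = -108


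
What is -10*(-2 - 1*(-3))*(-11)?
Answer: 110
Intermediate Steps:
-10*(-2 - 1*(-3))*(-11) = -10*(-2 + 3)*(-11) = -10*1*(-11) = -10*(-11) = 110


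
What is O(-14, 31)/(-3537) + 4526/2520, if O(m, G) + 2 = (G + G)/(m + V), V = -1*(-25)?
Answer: 9777349/5446980 ≈ 1.7950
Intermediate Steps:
V = 25
O(m, G) = -2 + 2*G/(25 + m) (O(m, G) = -2 + (G + G)/(m + 25) = -2 + (2*G)/(25 + m) = -2 + 2*G/(25 + m))
O(-14, 31)/(-3537) + 4526/2520 = (2*(-25 + 31 - 1*(-14))/(25 - 14))/(-3537) + 4526/2520 = (2*(-25 + 31 + 14)/11)*(-1/3537) + 4526*(1/2520) = (2*(1/11)*20)*(-1/3537) + 2263/1260 = (40/11)*(-1/3537) + 2263/1260 = -40/38907 + 2263/1260 = 9777349/5446980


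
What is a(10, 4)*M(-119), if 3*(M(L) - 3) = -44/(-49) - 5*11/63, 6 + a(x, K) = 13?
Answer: 3980/189 ≈ 21.058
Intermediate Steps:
a(x, K) = 7 (a(x, K) = -6 + 13 = 7)
M(L) = 3980/1323 (M(L) = 3 + (-44/(-49) - 5*11/63)/3 = 3 + (-44*(-1/49) - 55*1/63)/3 = 3 + (44/49 - 55/63)/3 = 3 + (⅓)*(11/441) = 3 + 11/1323 = 3980/1323)
a(10, 4)*M(-119) = 7*(3980/1323) = 3980/189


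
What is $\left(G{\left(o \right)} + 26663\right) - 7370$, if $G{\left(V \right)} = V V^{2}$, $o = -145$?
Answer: $-3029332$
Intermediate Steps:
$G{\left(V \right)} = V^{3}$
$\left(G{\left(o \right)} + 26663\right) - 7370 = \left(\left(-145\right)^{3} + 26663\right) - 7370 = \left(-3048625 + 26663\right) - 7370 = -3021962 - 7370 = -3029332$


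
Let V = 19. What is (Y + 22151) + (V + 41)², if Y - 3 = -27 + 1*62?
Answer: 25789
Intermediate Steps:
Y = 38 (Y = 3 + (-27 + 1*62) = 3 + (-27 + 62) = 3 + 35 = 38)
(Y + 22151) + (V + 41)² = (38 + 22151) + (19 + 41)² = 22189 + 60² = 22189 + 3600 = 25789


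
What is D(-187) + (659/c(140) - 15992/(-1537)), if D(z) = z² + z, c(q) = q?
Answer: 7487642523/215180 ≈ 34797.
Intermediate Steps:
D(z) = z + z²
D(-187) + (659/c(140) - 15992/(-1537)) = -187*(1 - 187) + (659/140 - 15992/(-1537)) = -187*(-186) + (659*(1/140) - 15992*(-1/1537)) = 34782 + (659/140 + 15992/1537) = 34782 + 3251763/215180 = 7487642523/215180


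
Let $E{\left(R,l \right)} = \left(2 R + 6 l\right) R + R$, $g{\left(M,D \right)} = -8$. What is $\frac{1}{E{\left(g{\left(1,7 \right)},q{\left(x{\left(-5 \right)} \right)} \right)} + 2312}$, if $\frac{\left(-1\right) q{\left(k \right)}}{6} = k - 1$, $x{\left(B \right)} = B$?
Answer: $\frac{1}{704} \approx 0.0014205$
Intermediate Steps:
$q{\left(k \right)} = 6 - 6 k$ ($q{\left(k \right)} = - 6 \left(k - 1\right) = - 6 \left(-1 + k\right) = 6 - 6 k$)
$E{\left(R,l \right)} = R + R \left(2 R + 6 l\right)$ ($E{\left(R,l \right)} = R \left(2 R + 6 l\right) + R = R + R \left(2 R + 6 l\right)$)
$\frac{1}{E{\left(g{\left(1,7 \right)},q{\left(x{\left(-5 \right)} \right)} \right)} + 2312} = \frac{1}{- 8 \left(1 + 2 \left(-8\right) + 6 \left(6 - -30\right)\right) + 2312} = \frac{1}{- 8 \left(1 - 16 + 6 \left(6 + 30\right)\right) + 2312} = \frac{1}{- 8 \left(1 - 16 + 6 \cdot 36\right) + 2312} = \frac{1}{- 8 \left(1 - 16 + 216\right) + 2312} = \frac{1}{\left(-8\right) 201 + 2312} = \frac{1}{-1608 + 2312} = \frac{1}{704}$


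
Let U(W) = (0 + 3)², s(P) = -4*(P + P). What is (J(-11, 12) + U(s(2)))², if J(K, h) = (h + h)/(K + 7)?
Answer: 9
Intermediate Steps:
s(P) = -8*P
J(K, h) = 2*h/(7 + K) (J(K, h) = (2*h)/(7 + K) = 2*h/(7 + K))
U(W) = 9 (U(W) = 3² = 9)
(J(-11, 12) + U(s(2)))² = (2*12/(7 - 11) + 9)² = (2*12/(-4) + 9)² = (2*12*(-¼) + 9)² = (-6 + 9)² = 3² = 9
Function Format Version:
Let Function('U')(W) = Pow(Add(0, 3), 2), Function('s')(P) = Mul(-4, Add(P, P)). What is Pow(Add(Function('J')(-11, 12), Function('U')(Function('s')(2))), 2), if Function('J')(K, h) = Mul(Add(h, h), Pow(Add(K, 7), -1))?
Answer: 9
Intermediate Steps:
Function('s')(P) = Mul(-8, P) (Function('s')(P) = Mul(-4, Mul(2, P)) = Mul(-8, P))
Function('J')(K, h) = Mul(2, h, Pow(Add(7, K), -1)) (Function('J')(K, h) = Mul(Mul(2, h), Pow(Add(7, K), -1)) = Mul(2, h, Pow(Add(7, K), -1)))
Function('U')(W) = 9 (Function('U')(W) = Pow(3, 2) = 9)
Pow(Add(Function('J')(-11, 12), Function('U')(Function('s')(2))), 2) = Pow(Add(Mul(2, 12, Pow(Add(7, -11), -1)), 9), 2) = Pow(Add(Mul(2, 12, Pow(-4, -1)), 9), 2) = Pow(Add(Mul(2, 12, Rational(-1, 4)), 9), 2) = Pow(Add(-6, 9), 2) = Pow(3, 2) = 9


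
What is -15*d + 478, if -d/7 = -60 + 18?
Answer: -3932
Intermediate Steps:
d = 294 (d = -7*(-60 + 18) = -7*(-42) = 294)
-15*d + 478 = -15*294 + 478 = -4410 + 478 = -3932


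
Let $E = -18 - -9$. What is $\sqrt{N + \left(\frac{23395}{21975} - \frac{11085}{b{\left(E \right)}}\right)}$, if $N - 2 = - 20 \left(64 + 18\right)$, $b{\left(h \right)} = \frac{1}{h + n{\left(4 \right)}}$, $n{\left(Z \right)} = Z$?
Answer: $\frac{4 \sqrt{64935725055}}{4395} \approx 231.92$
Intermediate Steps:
$E = -9$ ($E = -18 + 9 = -9$)
$b{\left(h \right)} = \frac{1}{4 + h}$ ($b{\left(h \right)} = \frac{1}{h + 4} = \frac{1}{4 + h}$)
$N = -1638$ ($N = 2 - 20 \left(64 + 18\right) = 2 - 1640 = -1638$)
$\sqrt{N + \left(\frac{23395}{21975} - \frac{11085}{b{\left(E \right)}}\right)} = \sqrt{-1638 + \left(\frac{23395}{21975} - \frac{11085}{\frac{1}{4 - 9}}\right)} = \sqrt{-1638 - \left(- \frac{4679}{4395} + \frac{11085}{\frac{1}{-5}}\right)} = \sqrt{-1638 - \left(- \frac{4679}{4395} + \frac{11085}{- \frac{1}{5}}\right)} = \sqrt{-1638 + \left(\frac{4679}{4395} - -55425\right)} = \sqrt{-1638 + \left(\frac{4679}{4395} + 55425\right)} = \sqrt{-1638 + \frac{243597554}{4395}} = \sqrt{\frac{236398544}{4395}} = \frac{4 \sqrt{64935725055}}{4395}$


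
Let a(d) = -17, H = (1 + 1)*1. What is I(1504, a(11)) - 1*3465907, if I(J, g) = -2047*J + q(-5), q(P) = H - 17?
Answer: -6544610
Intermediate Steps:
H = 2 (H = 2*1 = 2)
q(P) = -15 (q(P) = 2 - 17 = -15)
I(J, g) = -15 - 2047*J (I(J, g) = -2047*J - 15 = -15 - 2047*J)
I(1504, a(11)) - 1*3465907 = (-15 - 2047*1504) - 1*3465907 = (-15 - 3078688) - 3465907 = -3078703 - 3465907 = -6544610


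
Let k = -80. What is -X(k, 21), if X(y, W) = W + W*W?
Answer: -462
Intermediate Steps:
X(y, W) = W + W**2
-X(k, 21) = -21*(1 + 21) = -21*22 = -1*462 = -462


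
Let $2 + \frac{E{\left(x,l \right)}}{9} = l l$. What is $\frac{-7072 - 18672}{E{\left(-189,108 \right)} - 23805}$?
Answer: $- \frac{25744}{81153} \approx -0.31723$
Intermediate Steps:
$E{\left(x,l \right)} = -18 + 9 l^{2}$ ($E{\left(x,l \right)} = -18 + 9 l l = -18 + 9 l^{2}$)
$\frac{-7072 - 18672}{E{\left(-189,108 \right)} - 23805} = \frac{-7072 - 18672}{\left(-18 + 9 \cdot 108^{2}\right) - 23805} = - \frac{25744}{\left(-18 + 9 \cdot 11664\right) - 23805} = - \frac{25744}{\left(-18 + 104976\right) - 23805} = - \frac{25744}{104958 - 23805} = - \frac{25744}{81153}$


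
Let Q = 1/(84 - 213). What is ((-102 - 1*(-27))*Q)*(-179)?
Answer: -4475/43 ≈ -104.07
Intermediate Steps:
Q = -1/129 (Q = 1/(-129) = -1/129 ≈ -0.0077519)
((-102 - 1*(-27))*Q)*(-179) = ((-102 - 1*(-27))*(-1/129))*(-179) = ((-102 + 27)*(-1/129))*(-179) = -75*(-1/129)*(-179) = (25/43)*(-179) = -4475/43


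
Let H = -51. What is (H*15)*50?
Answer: -38250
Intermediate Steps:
(H*15)*50 = -51*15*50 = -765*50 = -38250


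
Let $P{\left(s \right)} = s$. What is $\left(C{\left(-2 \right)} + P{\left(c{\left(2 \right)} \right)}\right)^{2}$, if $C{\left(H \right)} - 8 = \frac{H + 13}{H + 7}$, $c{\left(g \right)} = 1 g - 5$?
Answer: $\frac{1296}{25} \approx 51.84$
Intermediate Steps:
$c{\left(g \right)} = -5 + g$ ($c{\left(g \right)} = g - 5 = -5 + g$)
$C{\left(H \right)} = 8 + \frac{13 + H}{7 + H}$ ($C{\left(H \right)} = 8 + \frac{H + 13}{H + 7} = 8 + \frac{13 + H}{7 + H}$)
$\left(C{\left(-2 \right)} + P{\left(c{\left(2 \right)} \right)}\right)^{2} = \left(\frac{3 \left(23 + 3 \left(-2\right)\right)}{7 - 2} + \left(-5 + 2\right)\right)^{2} = \left(\frac{3 \left(23 - 6\right)}{5} - 3\right)^{2} = \left(3 \cdot \frac{1}{5} \cdot 17 - 3\right)^{2} = \left(\frac{51}{5} - 3\right)^{2} = \left(\frac{36}{5}\right)^{2} = \frac{1296}{25}$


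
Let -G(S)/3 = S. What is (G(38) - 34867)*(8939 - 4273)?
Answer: -163221346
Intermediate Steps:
G(S) = -3*S
(G(38) - 34867)*(8939 - 4273) = (-3*38 - 34867)*(8939 - 4273) = (-114 - 34867)*4666 = -34981*4666 = -163221346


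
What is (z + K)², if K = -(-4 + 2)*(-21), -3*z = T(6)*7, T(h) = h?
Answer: 3136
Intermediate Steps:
z = -14 (z = -2*7 = -⅓*42 = -14)
K = -42 (K = -(-2)*(-21) = -1*42 = -42)
(z + K)² = (-14 - 42)² = (-56)² = 3136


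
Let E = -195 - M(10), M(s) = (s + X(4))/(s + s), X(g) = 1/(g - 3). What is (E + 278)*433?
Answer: 714017/20 ≈ 35701.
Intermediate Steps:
X(g) = 1/(-3 + g)
M(s) = (1 + s)/(2*s) (M(s) = (s + 1/(-3 + 4))/(s + s) = (s + 1/1)/((2*s)) = (s + 1)*(1/(2*s)) = (1 + s)*(1/(2*s)) = (1 + s)/(2*s))
E = -3911/20 (E = -195 - (1 + 10)/(2*10) = -195 - 11/(2*10) = -195 - 1*11/20 = -195 - 11/20 = -3911/20 ≈ -195.55)
(E + 278)*433 = (-3911/20 + 278)*433 = (1649/20)*433 = 714017/20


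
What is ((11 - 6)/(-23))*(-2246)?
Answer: 11230/23 ≈ 488.26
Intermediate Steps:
((11 - 6)/(-23))*(-2246) = (5*(-1/23))*(-2246) = -5/23*(-2246) = 11230/23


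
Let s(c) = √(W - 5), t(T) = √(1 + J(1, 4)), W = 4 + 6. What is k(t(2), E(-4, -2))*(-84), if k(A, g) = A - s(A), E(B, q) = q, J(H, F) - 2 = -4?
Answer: -84*I + 84*√5 ≈ 187.83 - 84.0*I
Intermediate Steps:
W = 10
J(H, F) = -2 (J(H, F) = 2 - 4 = -2)
t(T) = I (t(T) = √(1 - 2) = √(-1) = I)
s(c) = √5 (s(c) = √(10 - 5) = √5)
k(A, g) = A - √5
k(t(2), E(-4, -2))*(-84) = (I - √5)*(-84) = -84*I + 84*√5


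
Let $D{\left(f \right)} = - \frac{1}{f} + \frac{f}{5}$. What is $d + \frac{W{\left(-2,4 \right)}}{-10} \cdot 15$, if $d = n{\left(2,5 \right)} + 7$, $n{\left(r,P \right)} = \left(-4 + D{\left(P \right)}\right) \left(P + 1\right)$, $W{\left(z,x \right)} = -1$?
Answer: $- \frac{107}{10} \approx -10.7$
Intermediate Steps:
$D{\left(f \right)} = - \frac{1}{f} + \frac{f}{5}$ ($D{\left(f \right)} = - \frac{1}{f} + f \frac{1}{5} = - \frac{1}{f} + \frac{f}{5}$)
$n{\left(r,P \right)} = \left(1 + P\right) \left(-4 - \frac{1}{P} + \frac{P}{5}\right)$ ($n{\left(r,P \right)} = \left(-4 + \left(- \frac{1}{P} + \frac{P}{5}\right)\right) \left(P + 1\right) = \left(-4 - \frac{1}{P} + \frac{P}{5}\right) \left(1 + P\right) = \left(1 + P\right) \left(-4 - \frac{1}{P} + \frac{P}{5}\right)$)
$d = - \frac{61}{5}$ ($d = \frac{-5 + 5 \left(-25 + 5^{2} - 95\right)}{5 \cdot 5} + 7 = \frac{1}{5} \cdot \frac{1}{5} \left(-5 + 5 \left(-25 + 25 - 95\right)\right) + 7 = \frac{1}{5} \cdot \frac{1}{5} \left(-5 + 5 \left(-95\right)\right) + 7 = \frac{1}{5} \cdot \frac{1}{5} \left(-5 - 475\right) + 7 = \frac{1}{5} \cdot \frac{1}{5} \left(-480\right) + 7 = - \frac{96}{5} + 7 = - \frac{61}{5} \approx -12.2$)
$d + \frac{W{\left(-2,4 \right)}}{-10} \cdot 15 = - \frac{61}{5} + - \frac{1}{-10} \cdot 15 = - \frac{61}{5} + \left(-1\right) \left(- \frac{1}{10}\right) 15 = - \frac{61}{5} + \frac{1}{10} \cdot 15 = - \frac{61}{5} + \frac{3}{2} = - \frac{107}{10}$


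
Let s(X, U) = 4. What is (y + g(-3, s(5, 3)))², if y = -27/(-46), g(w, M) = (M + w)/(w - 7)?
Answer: 3136/13225 ≈ 0.23713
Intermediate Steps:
g(w, M) = (M + w)/(-7 + w)
y = 27/46 (y = -27*(-1/46) = 27/46 ≈ 0.58696)
(y + g(-3, s(5, 3)))² = (27/46 + (4 - 3)/(-7 - 3))² = (27/46 + 1/(-10))² = (27/46 - ⅒*1)² = (27/46 - ⅒)² = (56/115)² = 3136/13225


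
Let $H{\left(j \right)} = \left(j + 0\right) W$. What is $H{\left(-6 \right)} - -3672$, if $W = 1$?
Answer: $3666$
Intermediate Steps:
$H{\left(j \right)} = j$ ($H{\left(j \right)} = \left(j + 0\right) 1 = j 1 = j$)
$H{\left(-6 \right)} - -3672 = -6 - -3672 = -6 + 3672 = 3666$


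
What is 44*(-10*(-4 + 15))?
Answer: -4840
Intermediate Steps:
44*(-10*(-4 + 15)) = 44*(-10*11) = 44*(-110) = -4840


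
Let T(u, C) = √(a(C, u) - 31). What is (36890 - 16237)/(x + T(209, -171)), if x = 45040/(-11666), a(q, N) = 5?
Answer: -1356480365740/695885757 - 702695379517*I*√26/1391771514 ≈ -1949.3 - 2574.5*I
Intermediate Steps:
T(u, C) = I*√26 (T(u, C) = √(5 - 31) = √(-26) = I*√26)
x = -22520/5833 (x = 45040*(-1/11666) = -22520/5833 ≈ -3.8608)
(36890 - 16237)/(x + T(209, -171)) = (36890 - 16237)/(-22520/5833 + I*√26) = 20653/(-22520/5833 + I*√26)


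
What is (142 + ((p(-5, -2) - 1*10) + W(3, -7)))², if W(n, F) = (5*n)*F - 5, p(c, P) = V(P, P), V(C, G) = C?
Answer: 400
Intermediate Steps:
p(c, P) = P
W(n, F) = -5 + 5*F*n (W(n, F) = 5*F*n - 5 = -5 + 5*F*n)
(142 + ((p(-5, -2) - 1*10) + W(3, -7)))² = (142 + ((-2 - 1*10) + (-5 + 5*(-7)*3)))² = (142 + ((-2 - 10) + (-5 - 105)))² = (142 + (-12 - 110))² = (142 - 122)² = 20² = 400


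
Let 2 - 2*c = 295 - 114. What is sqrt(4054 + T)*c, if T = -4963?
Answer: -537*I*sqrt(101)/2 ≈ -2698.4*I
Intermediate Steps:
c = -179/2 (c = 1 - (295 - 114)/2 = 1 - 1/2*181 = 1 - 181/2 = -179/2 ≈ -89.500)
sqrt(4054 + T)*c = sqrt(4054 - 4963)*(-179/2) = sqrt(-909)*(-179/2) = (3*I*sqrt(101))*(-179/2) = -537*I*sqrt(101)/2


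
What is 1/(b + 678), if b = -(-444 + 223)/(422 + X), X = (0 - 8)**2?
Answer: 486/329729 ≈ 0.0014739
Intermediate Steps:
X = 64 (X = (-8)**2 = 64)
b = 221/486 (b = -(-444 + 223)/(422 + 64) = -(-221)/486 = -1*(-221/486) = 221/486 ≈ 0.45473)
1/(b + 678) = 1/(221/486 + 678) = 1/(329729/486) = 486/329729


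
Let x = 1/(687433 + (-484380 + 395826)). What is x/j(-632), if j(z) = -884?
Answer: -1/529409036 ≈ -1.8889e-9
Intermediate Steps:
x = 1/598879 (x = 1/(687433 - 88554) = 1/598879 ≈ 1.6698e-6)
x/j(-632) = (1/598879)/(-884) = (1/598879)*(-1/884) = -1/529409036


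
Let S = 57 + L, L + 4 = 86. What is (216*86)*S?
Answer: 2582064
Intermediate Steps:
L = 82 (L = -4 + 86 = 82)
S = 139 (S = 57 + 82 = 139)
(216*86)*S = (216*86)*139 = 18576*139 = 2582064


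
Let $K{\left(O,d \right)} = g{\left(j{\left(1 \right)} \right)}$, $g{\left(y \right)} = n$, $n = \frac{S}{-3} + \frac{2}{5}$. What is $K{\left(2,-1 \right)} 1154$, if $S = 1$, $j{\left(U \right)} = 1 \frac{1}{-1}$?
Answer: $\frac{1154}{15} \approx 76.933$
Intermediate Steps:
$j{\left(U \right)} = -1$ ($j{\left(U \right)} = 1 \left(-1\right) = -1$)
$n = \frac{1}{15}$ ($n = 1 \frac{1}{-3} + \frac{2}{5} = 1 \left(- \frac{1}{3}\right) + 2 \cdot \frac{1}{5} = - \frac{1}{3} + \frac{2}{5} = \frac{1}{15} \approx 0.066667$)
$g{\left(y \right)} = \frac{1}{15}$
$K{\left(O,d \right)} = \frac{1}{15}$
$K{\left(2,-1 \right)} 1154 = \frac{1}{15} \cdot 1154 = \frac{1154}{15}$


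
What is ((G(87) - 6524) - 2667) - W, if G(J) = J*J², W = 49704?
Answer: 599608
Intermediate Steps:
G(J) = J³
((G(87) - 6524) - 2667) - W = ((87³ - 6524) - 2667) - 1*49704 = ((658503 - 6524) - 2667) - 49704 = (651979 - 2667) - 49704 = 649312 - 49704 = 599608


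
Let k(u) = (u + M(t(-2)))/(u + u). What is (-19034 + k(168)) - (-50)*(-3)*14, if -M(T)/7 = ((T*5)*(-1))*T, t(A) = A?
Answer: -253597/12 ≈ -21133.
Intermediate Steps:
M(T) = 35*T**2 (M(T) = -7*(T*5)*(-1)*T = -7*(5*T)*(-1)*T = -7*(-5*T)*T = -(-35)*T**2 = 35*T**2)
k(u) = (140 + u)/(2*u) (k(u) = (u + 35*(-2)**2)/(u + u) = (u + 35*4)/((2*u)) = (u + 140)*(1/(2*u)) = (140 + u)*(1/(2*u)) = (140 + u)/(2*u))
(-19034 + k(168)) - (-50)*(-3)*14 = (-19034 + (1/2)*(140 + 168)/168) - (-50)*(-3)*14 = (-19034 + (1/2)*(1/168)*308) - 25*6*14 = (-19034 + 11/12) - 150*14 = -228397/12 - 2100 = -253597/12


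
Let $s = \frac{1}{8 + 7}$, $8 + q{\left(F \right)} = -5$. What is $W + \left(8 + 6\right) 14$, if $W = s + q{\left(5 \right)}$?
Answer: $\frac{2746}{15} \approx 183.07$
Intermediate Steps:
$q{\left(F \right)} = -13$ ($q{\left(F \right)} = -8 - 5 = -13$)
$s = \frac{1}{15} \approx 0.066667$
$W = - \frac{194}{15}$ ($W = \frac{1}{15} - 13 = - \frac{194}{15} \approx -12.933$)
$W + \left(8 + 6\right) 14 = - \frac{194}{15} + \left(8 + 6\right) 14 = - \frac{194}{15} + 14 \cdot 14 = - \frac{194}{15} + 196 = \frac{2746}{15}$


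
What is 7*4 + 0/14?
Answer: 28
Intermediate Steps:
7*4 + 0/14 = 28 + 0*(1/14) = 28 + 0 = 28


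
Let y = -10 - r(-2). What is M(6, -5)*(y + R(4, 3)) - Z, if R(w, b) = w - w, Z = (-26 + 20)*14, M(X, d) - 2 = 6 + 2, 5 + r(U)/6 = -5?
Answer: 584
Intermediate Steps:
r(U) = -60 (r(U) = -30 + 6*(-5) = -30 - 30 = -60)
M(X, d) = 10 (M(X, d) = 2 + (6 + 2) = 2 + 8 = 10)
y = 50 (y = -10 - 1*(-60) = -10 + 60 = 50)
Z = -84 (Z = -6*14 = -84)
R(w, b) = 0
M(6, -5)*(y + R(4, 3)) - Z = 10*(50 + 0) - 1*(-84) = 10*50 + 84 = 500 + 84 = 584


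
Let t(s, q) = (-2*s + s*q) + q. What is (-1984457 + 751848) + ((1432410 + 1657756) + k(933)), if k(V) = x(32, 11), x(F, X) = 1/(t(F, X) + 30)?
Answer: 611136254/329 ≈ 1.8576e+6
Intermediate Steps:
t(s, q) = q - 2*s + q*s (t(s, q) = (-2*s + q*s) + q = q - 2*s + q*s)
x(F, X) = 1/(30 + X - 2*F + F*X) (x(F, X) = 1/((X - 2*F + X*F) + 30) = 1/((X - 2*F + F*X) + 30) = 1/(30 + X - 2*F + F*X))
k(V) = 1/329 (k(V) = 1/(30 + 11 - 2*32 + 32*11) = 1/(30 + 11 - 64 + 352) = 1/329)
(-1984457 + 751848) + ((1432410 + 1657756) + k(933)) = (-1984457 + 751848) + ((1432410 + 1657756) + 1/329) = -1232609 + (3090166 + 1/329) = -1232609 + 1016664615/329 = 611136254/329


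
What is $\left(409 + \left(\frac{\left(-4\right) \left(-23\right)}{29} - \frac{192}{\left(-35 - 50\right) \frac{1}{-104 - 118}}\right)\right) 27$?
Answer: $- \frac{5942457}{2465} \approx -2410.7$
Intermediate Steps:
$\left(409 + \left(\frac{\left(-4\right) \left(-23\right)}{29} - \frac{192}{\left(-35 - 50\right) \frac{1}{-104 - 118}}\right)\right) 27 = \left(409 + \left(92 \cdot \frac{1}{29} - \frac{192}{\left(-85\right) \frac{1}{-222}}\right)\right) 27 = \left(409 + \left(\frac{92}{29} - \frac{192}{\left(-85\right) \left(- \frac{1}{222}\right)}\right)\right) 27 = \left(409 + \left(\frac{92}{29} - \frac{192}{\frac{85}{222}}\right)\right) 27 = \left(409 + \left(\frac{92}{29} - \frac{42624}{85}\right)\right) 27 = \left(409 - \frac{1228276}{2465}\right) 27 = \left(- \frac{220091}{2465}\right) 27 = - \frac{5942457}{2465}$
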